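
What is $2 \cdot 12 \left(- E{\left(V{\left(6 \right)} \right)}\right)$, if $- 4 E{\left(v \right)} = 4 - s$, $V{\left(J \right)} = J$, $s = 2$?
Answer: $12$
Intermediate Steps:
$E{\left(v \right)} = - \frac{1}{2}$ ($E{\left(v \right)} = - \frac{4 - 2}{4} = \left(- \frac{1}{4}\right) 2 = - \frac{1}{2}$)
$2 \cdot 12 \left(- E{\left(V{\left(6 \right)} \right)}\right) = 2 \cdot 12 \left(\left(-1\right) \left(- \frac{1}{2}\right)\right) = 24 \cdot \frac{1}{2} = 12$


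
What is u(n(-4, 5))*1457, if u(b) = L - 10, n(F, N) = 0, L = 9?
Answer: -1457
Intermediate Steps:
u(b) = -1 (u(b) = 9 - 10 = -1)
u(n(-4, 5))*1457 = -1*1457 = -1457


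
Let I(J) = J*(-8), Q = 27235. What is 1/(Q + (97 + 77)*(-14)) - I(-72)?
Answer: -14284223/24799 ≈ -576.00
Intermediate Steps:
I(J) = -8*J
1/(Q + (97 + 77)*(-14)) - I(-72) = 1/(27235 + (97 + 77)*(-14)) - (-8)*(-72) = 1/(27235 + 174*(-14)) - 1*576 = 1/(27235 - 2436) - 576 = 1/24799 - 576 = -14284223/24799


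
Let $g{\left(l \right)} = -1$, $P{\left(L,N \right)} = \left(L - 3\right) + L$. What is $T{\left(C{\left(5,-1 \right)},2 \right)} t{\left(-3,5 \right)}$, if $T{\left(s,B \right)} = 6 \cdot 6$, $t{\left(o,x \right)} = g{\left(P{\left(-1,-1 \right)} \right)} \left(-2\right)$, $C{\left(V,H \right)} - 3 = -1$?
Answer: $72$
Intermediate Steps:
$C{\left(V,H \right)} = 2$ ($C{\left(V,H \right)} = 3 - 1 = 2$)
$P{\left(L,N \right)} = -3 + 2 L$ ($P{\left(L,N \right)} = \left(-3 + L\right) + L = -3 + 2 L$)
$t{\left(o,x \right)} = 2$ ($t{\left(o,x \right)} = \left(-1\right) \left(-2\right) = 2$)
$T{\left(s,B \right)} = 36$
$T{\left(C{\left(5,-1 \right)},2 \right)} t{\left(-3,5 \right)} = 36 \cdot 2 = 72$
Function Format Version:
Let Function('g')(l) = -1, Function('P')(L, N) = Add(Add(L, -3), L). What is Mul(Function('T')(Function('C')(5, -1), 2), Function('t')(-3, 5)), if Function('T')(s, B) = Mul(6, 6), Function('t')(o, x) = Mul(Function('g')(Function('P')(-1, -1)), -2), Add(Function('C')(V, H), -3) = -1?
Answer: 72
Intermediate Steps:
Function('C')(V, H) = 2 (Function('C')(V, H) = Add(3, -1) = 2)
Function('P')(L, N) = Add(-3, Mul(2, L)) (Function('P')(L, N) = Add(Add(-3, L), L) = Add(-3, Mul(2, L)))
Function('t')(o, x) = 2 (Function('t')(o, x) = Mul(-1, -2) = 2)
Function('T')(s, B) = 36
Mul(Function('T')(Function('C')(5, -1), 2), Function('t')(-3, 5)) = Mul(36, 2) = 72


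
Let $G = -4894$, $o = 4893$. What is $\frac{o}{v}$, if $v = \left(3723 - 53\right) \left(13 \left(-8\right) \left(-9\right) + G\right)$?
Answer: $- \frac{4893}{14525860} \approx -0.00033685$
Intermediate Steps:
$v = -14525860$ ($v = \left(3723 - 53\right) \left(13 \left(-8\right) \left(-9\right) - 4894\right) = 3670 \left(\left(-104\right) \left(-9\right) - 4894\right) = 3670 \left(936 - 4894\right) = 3670 \left(-3958\right) = -14525860$)
$\frac{o}{v} = \frac{4893}{-14525860} = 4893 \left(- \frac{1}{14525860}\right) = - \frac{4893}{14525860}$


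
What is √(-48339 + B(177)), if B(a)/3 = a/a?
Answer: 4*I*√3021 ≈ 219.85*I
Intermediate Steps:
B(a) = 3 (B(a) = 3*(a/a) = 3*1 = 3)
√(-48339 + B(177)) = √(-48339 + 3) = √(-48336) = 4*I*√3021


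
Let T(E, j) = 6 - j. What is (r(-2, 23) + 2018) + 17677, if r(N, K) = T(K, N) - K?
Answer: 19680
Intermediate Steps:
r(N, K) = 6 - K - N (r(N, K) = (6 - N) - K = 6 - K - N)
(r(-2, 23) + 2018) + 17677 = ((6 - 1*23 - 1*(-2)) + 2018) + 17677 = ((6 - 23 + 2) + 2018) + 17677 = (-15 + 2018) + 17677 = 2003 + 17677 = 19680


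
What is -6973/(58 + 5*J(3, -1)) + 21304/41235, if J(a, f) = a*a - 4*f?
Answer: -31656807/563545 ≈ -56.174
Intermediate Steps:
J(a, f) = a² - 4*f
-6973/(58 + 5*J(3, -1)) + 21304/41235 = -6973/(58 + 5*(3² - 4*(-1))) + 21304/41235 = -6973/(58 + 5*(9 + 4)) + 21304*(1/41235) = -6973/(58 + 5*13) + 21304/41235 = -6973/(58 + 65) + 21304/41235 = -6973/123 + 21304/41235 = -31656807/563545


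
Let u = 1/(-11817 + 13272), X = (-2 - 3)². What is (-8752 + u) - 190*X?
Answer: -19645409/1455 ≈ -13502.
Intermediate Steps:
X = 25 (X = (-5)² = 25)
u = 1/1455 ≈ 0.00068729
(-8752 + u) - 190*X = (-8752 + 1/1455) - 190*25 = -12734159/1455 - 4750 = -19645409/1455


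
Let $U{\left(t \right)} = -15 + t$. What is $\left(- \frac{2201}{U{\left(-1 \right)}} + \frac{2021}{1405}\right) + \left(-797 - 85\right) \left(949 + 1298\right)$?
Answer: $- \frac{44548953179}{22480} \approx -1.9817 \cdot 10^{6}$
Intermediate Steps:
$\left(- \frac{2201}{U{\left(-1 \right)}} + \frac{2021}{1405}\right) + \left(-797 - 85\right) \left(949 + 1298\right) = \left(- \frac{2201}{-15 - 1} + \frac{2021}{1405}\right) + \left(-797 - 85\right) \left(949 + 1298\right) = \left(- \frac{2201}{-16} + 2021 \cdot \frac{1}{1405}\right) - 1981854 = \left(\left(-2201\right) \left(- \frac{1}{16}\right) + \frac{2021}{1405}\right) - 1981854 = \left(\frac{2201}{16} + \frac{2021}{1405}\right) - 1981854 = \frac{3124741}{22480} - 1981854 = - \frac{44548953179}{22480}$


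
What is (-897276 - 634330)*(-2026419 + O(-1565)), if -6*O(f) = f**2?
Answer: 11186650349417/3 ≈ 3.7289e+12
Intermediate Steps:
O(f) = -f**2/6
(-897276 - 634330)*(-2026419 + O(-1565)) = (-897276 - 634330)*(-2026419 - 1/6*(-1565)**2) = -1531606*(-2026419 - 1/6*2449225) = -1531606*(-2026419 - 2449225/6) = -1531606*(-14607739/6) = 11186650349417/3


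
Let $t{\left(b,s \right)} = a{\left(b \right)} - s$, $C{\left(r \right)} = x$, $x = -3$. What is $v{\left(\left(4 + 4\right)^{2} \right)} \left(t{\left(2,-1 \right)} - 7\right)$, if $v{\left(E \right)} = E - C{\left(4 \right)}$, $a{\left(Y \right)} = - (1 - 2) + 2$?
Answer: $-201$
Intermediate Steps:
$C{\left(r \right)} = -3$
$a{\left(Y \right)} = 3$ ($a{\left(Y \right)} = \left(-1\right) \left(-1\right) + 2 = 1 + 2 = 3$)
$t{\left(b,s \right)} = 3 - s$
$v{\left(E \right)} = 3 + E$ ($v{\left(E \right)} = E - -3 = E + 3 = 3 + E$)
$v{\left(\left(4 + 4\right)^{2} \right)} \left(t{\left(2,-1 \right)} - 7\right) = \left(3 + \left(4 + 4\right)^{2}\right) \left(\left(3 - -1\right) - 7\right) = \left(3 + 8^{2}\right) \left(\left(3 + 1\right) - 7\right) = \left(3 + 64\right) \left(4 - 7\right) = 67 \left(-3\right) = -201$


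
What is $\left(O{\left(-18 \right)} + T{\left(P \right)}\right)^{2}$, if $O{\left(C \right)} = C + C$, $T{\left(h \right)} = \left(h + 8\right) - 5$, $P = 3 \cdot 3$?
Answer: $576$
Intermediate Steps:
$P = 9$
$T{\left(h \right)} = 3 + h$ ($T{\left(h \right)} = \left(8 + h\right) - 5 = 3 + h$)
$O{\left(C \right)} = 2 C$
$\left(O{\left(-18 \right)} + T{\left(P \right)}\right)^{2} = \left(2 \left(-18\right) + \left(3 + 9\right)\right)^{2} = \left(-36 + 12\right)^{2} = \left(-24\right)^{2} = 576$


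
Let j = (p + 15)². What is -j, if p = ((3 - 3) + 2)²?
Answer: -361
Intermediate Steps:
p = 4 (p = (0 + 2)² = 2² = 4)
j = 361 (j = (4 + 15)² = 19² = 361)
-j = -1*361 = -361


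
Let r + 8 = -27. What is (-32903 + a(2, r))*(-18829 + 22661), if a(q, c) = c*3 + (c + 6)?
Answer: -126597784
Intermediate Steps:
r = -35 (r = -8 - 27 = -35)
a(q, c) = 6 + 4*c (a(q, c) = 3*c + (6 + c) = 6 + 4*c)
(-32903 + a(2, r))*(-18829 + 22661) = (-32903 + (6 + 4*(-35)))*(-18829 + 22661) = (-32903 + (6 - 140))*3832 = (-32903 - 134)*3832 = -33037*3832 = -126597784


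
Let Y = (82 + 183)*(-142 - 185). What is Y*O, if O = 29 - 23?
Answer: -519930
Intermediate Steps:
O = 6
Y = -86655 (Y = 265*(-327) = -86655)
Y*O = -86655*6 = -519930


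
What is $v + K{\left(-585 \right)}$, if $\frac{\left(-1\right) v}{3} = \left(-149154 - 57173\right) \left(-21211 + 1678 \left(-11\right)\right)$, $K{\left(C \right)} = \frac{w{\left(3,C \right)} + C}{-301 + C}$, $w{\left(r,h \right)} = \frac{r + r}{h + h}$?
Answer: $- \frac{2121128154353227}{86385} \approx -2.4554 \cdot 10^{10}$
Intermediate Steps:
$w{\left(r,h \right)} = \frac{r}{h}$ ($w{\left(r,h \right)} = \frac{2 r}{2 h} = 2 r \frac{1}{2 h} = \frac{r}{h}$)
$K{\left(C \right)} = \frac{C + \frac{3}{C}}{-301 + C}$ ($K{\left(C \right)} = \frac{\frac{3}{C} + C}{-301 + C} = \frac{C + \frac{3}{C}}{-301 + C}$)
$v = -24554357289$ ($v = - 3 \left(-149154 - 57173\right) \left(-21211 + 1678 \left(-11\right)\right) = - 3 \left(- 206327 \left(-21211 - 18458\right)\right) = - 3 \left(\left(-206327\right) \left(-39669\right)\right) = \left(-3\right) 8184785763 = -24554357289$)
$v + K{\left(-585 \right)} = -24554357289 + \frac{3 + \left(-585\right)^{2}}{\left(-585\right) \left(-301 - 585\right)} = -24554357289 - \frac{3 + 342225}{585 \left(-886\right)} = -24554357289 - \left(- \frac{1}{518310}\right) 342228 = -24554357289 + \frac{57038}{86385} = - \frac{2121128154353227}{86385}$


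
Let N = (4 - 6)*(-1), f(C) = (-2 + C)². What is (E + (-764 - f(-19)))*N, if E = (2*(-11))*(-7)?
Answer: -2102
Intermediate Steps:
E = 154 (E = -22*(-7) = 154)
N = 2 (N = -2*(-1) = 2)
(E + (-764 - f(-19)))*N = (154 + (-764 - (-2 - 19)²))*2 = (154 + (-764 - 1*(-21)²))*2 = (154 + (-764 - 1*441))*2 = (154 + (-764 - 441))*2 = (154 - 1205)*2 = -1051*2 = -2102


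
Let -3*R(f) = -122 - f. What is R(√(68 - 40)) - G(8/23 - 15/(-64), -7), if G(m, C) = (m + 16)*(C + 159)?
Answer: -1368865/552 + 2*√7/3 ≈ -2478.1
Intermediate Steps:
G(m, C) = (16 + m)*(159 + C)
R(f) = 122/3 + f/3 (R(f) = -(-122 - f)/3 = 122/3 + f/3)
R(√(68 - 40)) - G(8/23 - 15/(-64), -7) = (122/3 + √(68 - 40)/3) - (2544 + 16*(-7) + 159*(8/23 - 15/(-64)) - 7*(8/23 - 15/(-64))) = (122/3 + √28/3) - (2544 - 112 + 159*(8*(1/23) - 15*(-1/64)) - 7*(8*(1/23) - 15*(-1/64))) = (122/3 + (2*√7)/3) - (2544 - 112 + 159*(8/23 + 15/64) - 7*(8/23 + 15/64)) = (122/3 + 2*√7/3) - (2544 - 112 + 159*(857/1472) - 7*857/1472) = (122/3 + 2*√7/3) - (2544 - 112 + 136263/1472 - 5999/1472) = (122/3 + 2*√7/3) - 1*463771/184 = (122/3 + 2*√7/3) - 463771/184 = -1368865/552 + 2*√7/3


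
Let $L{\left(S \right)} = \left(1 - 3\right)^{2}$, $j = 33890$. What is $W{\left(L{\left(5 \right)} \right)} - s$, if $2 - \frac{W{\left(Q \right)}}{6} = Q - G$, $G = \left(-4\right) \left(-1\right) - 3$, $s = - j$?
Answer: $33884$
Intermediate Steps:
$L{\left(S \right)} = 4$ ($L{\left(S \right)} = \left(-2\right)^{2} = 4$)
$s = -33890$ ($s = \left(-1\right) 33890 = -33890$)
$G = 1$ ($G = 4 - 3 = 1$)
$W{\left(Q \right)} = 18 - 6 Q$ ($W{\left(Q \right)} = 12 - 6 \left(Q - 1\right) = 12 - 6 \left(-1 + Q\right) = 12 - \left(-6 + 6 Q\right) = 18 - 6 Q$)
$W{\left(L{\left(5 \right)} \right)} - s = \left(18 - 24\right) - -33890 = \left(18 - 24\right) + 33890 = -6 + 33890 = 33884$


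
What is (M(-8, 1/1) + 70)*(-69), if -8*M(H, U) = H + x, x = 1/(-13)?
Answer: -509565/104 ≈ -4899.7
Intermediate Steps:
x = -1/13 ≈ -0.076923
M(H, U) = 1/104 - H/8 (M(H, U) = -(H - 1/13)/8 = -(-1/13 + H)/8 = 1/104 - H/8)
(M(-8, 1/1) + 70)*(-69) = ((1/104 - 1/8*(-8)) + 70)*(-69) = ((1/104 + 1) + 70)*(-69) = (105/104 + 70)*(-69) = (7385/104)*(-69) = -509565/104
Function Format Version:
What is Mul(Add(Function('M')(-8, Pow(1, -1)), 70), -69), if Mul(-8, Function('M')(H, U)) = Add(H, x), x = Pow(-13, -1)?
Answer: Rational(-509565, 104) ≈ -4899.7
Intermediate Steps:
x = Rational(-1, 13) ≈ -0.076923
Function('M')(H, U) = Add(Rational(1, 104), Mul(Rational(-1, 8), H)) (Function('M')(H, U) = Mul(Rational(-1, 8), Add(H, Rational(-1, 13))) = Mul(Rational(-1, 8), Add(Rational(-1, 13), H)) = Add(Rational(1, 104), Mul(Rational(-1, 8), H)))
Mul(Add(Function('M')(-8, Pow(1, -1)), 70), -69) = Mul(Add(Add(Rational(1, 104), Mul(Rational(-1, 8), -8)), 70), -69) = Mul(Add(Add(Rational(1, 104), 1), 70), -69) = Mul(Add(Rational(105, 104), 70), -69) = Mul(Rational(7385, 104), -69) = Rational(-509565, 104)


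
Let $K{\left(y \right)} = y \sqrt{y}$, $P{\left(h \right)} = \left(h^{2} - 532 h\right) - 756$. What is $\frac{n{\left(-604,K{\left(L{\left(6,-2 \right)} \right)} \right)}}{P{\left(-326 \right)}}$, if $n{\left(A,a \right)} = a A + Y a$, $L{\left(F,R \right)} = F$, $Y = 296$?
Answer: $- \frac{77 \sqrt{6}}{11623} \approx -0.016227$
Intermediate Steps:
$P{\left(h \right)} = -756 + h^{2} - 532 h$
$K{\left(y \right)} = y^{\frac{3}{2}}$
$n{\left(A,a \right)} = 296 a + A a$ ($n{\left(A,a \right)} = a A + 296 a = A a + 296 a = 296 a + A a$)
$\frac{n{\left(-604,K{\left(L{\left(6,-2 \right)} \right)} \right)}}{P{\left(-326 \right)}} = \frac{6^{\frac{3}{2}} \left(296 - 604\right)}{-756 + \left(-326\right)^{2} - -173432} = \frac{6 \sqrt{6} \left(-308\right)}{-756 + 106276 + 173432} = \frac{\left(-1848\right) \sqrt{6}}{278952} = - 1848 \sqrt{6} \cdot \frac{1}{278952} = - \frac{77 \sqrt{6}}{11623}$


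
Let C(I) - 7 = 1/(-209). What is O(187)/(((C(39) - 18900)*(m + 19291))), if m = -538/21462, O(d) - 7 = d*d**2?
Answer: -7333001432295/408706642901188 ≈ -0.017942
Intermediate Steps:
C(I) = 1462/209 (C(I) = 7 + 1/(-209) = 7 - 1/209 = 1462/209)
O(d) = 7 + d**3 (O(d) = 7 + d*d**2 = 7 + d**3)
m = -269/10731 (m = -538*1/21462 = -269/10731 ≈ -0.025068)
O(187)/(((C(39) - 18900)*(m + 19291))) = (7 + 187**3)/(((1462/209 - 18900)*(-269/10731 + 19291))) = (7 + 6539203)/((-3948638/209*207011452/10731)) = 6539210/(-817413285802376/2242779) = 6539210*(-2242779/817413285802376) = -7333001432295/408706642901188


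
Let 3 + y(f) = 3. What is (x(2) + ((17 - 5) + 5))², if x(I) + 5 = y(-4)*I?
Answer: 144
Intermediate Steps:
y(f) = 0 (y(f) = -3 + 3 = 0)
x(I) = -5 (x(I) = -5 + 0*I = -5 + 0 = -5)
(x(2) + ((17 - 5) + 5))² = (-5 + ((17 - 5) + 5))² = (-5 + (12 + 5))² = (-5 + 17)² = 12² = 144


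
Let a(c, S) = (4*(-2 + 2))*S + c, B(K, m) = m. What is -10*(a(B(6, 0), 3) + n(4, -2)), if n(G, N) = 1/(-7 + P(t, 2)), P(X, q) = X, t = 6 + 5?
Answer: -5/2 ≈ -2.5000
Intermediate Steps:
t = 11
a(c, S) = c (a(c, S) = (4*0)*S + c = 0*S + c = 0 + c = c)
n(G, N) = ¼ (n(G, N) = 1/(-7 + 11) = 1/4 = ¼)
-10*(a(B(6, 0), 3) + n(4, -2)) = -10*(0 + ¼) = -10*¼ = -5/2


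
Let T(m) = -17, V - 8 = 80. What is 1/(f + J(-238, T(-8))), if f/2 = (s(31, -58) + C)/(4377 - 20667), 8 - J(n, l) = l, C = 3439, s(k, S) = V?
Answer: 8145/200098 ≈ 0.040705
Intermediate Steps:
V = 88 (V = 8 + 80 = 88)
s(k, S) = 88
J(n, l) = 8 - l
f = -3527/8145 (f = 2*((88 + 3439)/(4377 - 20667)) = 2*(3527/(-16290)) = 2*(3527*(-1/16290)) = 2*(-3527/16290) = -3527/8145 ≈ -0.43303)
1/(f + J(-238, T(-8))) = 1/(-3527/8145 + (8 - 1*(-17))) = 1/(-3527/8145 + (8 + 17)) = 1/(-3527/8145 + 25) = 1/(200098/8145) = 8145/200098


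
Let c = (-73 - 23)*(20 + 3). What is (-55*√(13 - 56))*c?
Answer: 121440*I*√43 ≈ 7.9634e+5*I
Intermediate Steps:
c = -2208 (c = -96*23 = -2208)
(-55*√(13 - 56))*c = -55*√(13 - 56)*(-2208) = -55*I*√43*(-2208) = 121440*I*√43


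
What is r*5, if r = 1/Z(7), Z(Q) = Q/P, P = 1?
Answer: 5/7 ≈ 0.71429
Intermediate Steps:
Z(Q) = Q (Z(Q) = Q/1 = Q*1 = Q)
r = ⅐ (r = 1/7 = ⅐ ≈ 0.14286)
r*5 = (⅐)*5 = 5/7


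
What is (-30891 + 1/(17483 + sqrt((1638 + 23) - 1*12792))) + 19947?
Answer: (-10944*sqrt(11131) + 191333951*I)/(sqrt(11131) - 17483*I) ≈ -10944.0 - 2.9802e-7*I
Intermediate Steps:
(-30891 + 1/(17483 + sqrt((1638 + 23) - 1*12792))) + 19947 = (-30891 + 1/(17483 + sqrt(1661 - 12792))) + 19947 = (-30891 + 1/(17483 + sqrt(-11131))) + 19947 = (-30891 + 1/(17483 + I*sqrt(11131))) + 19947 = -10944 + 1/(17483 + I*sqrt(11131))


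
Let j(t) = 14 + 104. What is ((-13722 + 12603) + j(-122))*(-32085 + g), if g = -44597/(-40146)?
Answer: 1289327852813/40146 ≈ 3.2116e+7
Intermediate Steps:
g = 44597/40146 (g = -44597*(-1/40146) = 44597/40146 ≈ 1.1109)
j(t) = 118
((-13722 + 12603) + j(-122))*(-32085 + g) = ((-13722 + 12603) + 118)*(-32085 + 44597/40146) = (-1119 + 118)*(-1288039813/40146) = -1001*(-1288039813/40146) = 1289327852813/40146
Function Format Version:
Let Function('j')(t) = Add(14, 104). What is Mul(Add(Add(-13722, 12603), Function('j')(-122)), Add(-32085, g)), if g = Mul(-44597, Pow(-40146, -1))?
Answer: Rational(1289327852813, 40146) ≈ 3.2116e+7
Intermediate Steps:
g = Rational(44597, 40146) (g = Mul(-44597, Rational(-1, 40146)) = Rational(44597, 40146) ≈ 1.1109)
Function('j')(t) = 118
Mul(Add(Add(-13722, 12603), Function('j')(-122)), Add(-32085, g)) = Mul(Add(Add(-13722, 12603), 118), Add(-32085, Rational(44597, 40146))) = Mul(Add(-1119, 118), Rational(-1288039813, 40146)) = Mul(-1001, Rational(-1288039813, 40146)) = Rational(1289327852813, 40146)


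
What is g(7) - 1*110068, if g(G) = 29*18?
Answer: -109546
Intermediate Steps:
g(G) = 522
g(7) - 1*110068 = 522 - 1*110068 = 522 - 110068 = -109546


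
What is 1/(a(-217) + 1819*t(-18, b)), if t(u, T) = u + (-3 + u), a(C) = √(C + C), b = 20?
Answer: -70941/5032625915 - I*√434/5032625915 ≈ -1.4096e-5 - 4.1395e-9*I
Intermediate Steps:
a(C) = √2*√C (a(C) = √(2*C) = √2*√C)
t(u, T) = -3 + 2*u
1/(a(-217) + 1819*t(-18, b)) = 1/(√2*√(-217) + 1819*(-3 + 2*(-18))) = 1/(√2*(I*√217) + 1819*(-3 - 36)) = 1/(I*√434 + 1819*(-39)) = 1/(I*√434 - 70941) = 1/(-70941 + I*√434)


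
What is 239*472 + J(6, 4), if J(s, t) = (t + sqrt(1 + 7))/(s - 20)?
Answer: 789654/7 - sqrt(2)/7 ≈ 1.1281e+5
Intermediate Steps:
J(s, t) = (t + 2*sqrt(2))/(-20 + s) (J(s, t) = (t + sqrt(8))/(-20 + s) = (t + 2*sqrt(2))/(-20 + s))
239*472 + J(6, 4) = 239*472 + (4 + 2*sqrt(2))/(-20 + 6) = 112808 + (4 + 2*sqrt(2))/(-14) = 112808 - (4 + 2*sqrt(2))/14 = 112808 + (-2/7 - sqrt(2)/7) = 789654/7 - sqrt(2)/7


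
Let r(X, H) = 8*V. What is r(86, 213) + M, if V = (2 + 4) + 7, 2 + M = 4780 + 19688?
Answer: 24570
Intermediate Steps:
M = 24466 (M = -2 + (4780 + 19688) = -2 + 24468 = 24466)
V = 13 (V = 6 + 7 = 13)
r(X, H) = 104 (r(X, H) = 8*13 = 104)
r(86, 213) + M = 104 + 24466 = 24570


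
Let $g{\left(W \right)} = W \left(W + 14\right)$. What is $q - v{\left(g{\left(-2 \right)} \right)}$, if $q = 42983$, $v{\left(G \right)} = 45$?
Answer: $42938$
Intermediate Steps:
$g{\left(W \right)} = W \left(14 + W\right)$
$q - v{\left(g{\left(-2 \right)} \right)} = 42983 - 45 = 42938$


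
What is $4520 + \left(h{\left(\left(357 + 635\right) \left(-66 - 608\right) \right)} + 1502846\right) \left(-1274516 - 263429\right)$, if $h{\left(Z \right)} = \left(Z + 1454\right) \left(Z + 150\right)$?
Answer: $-685871074333133690$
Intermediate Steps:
$h{\left(Z \right)} = \left(150 + Z\right) \left(1454 + Z\right)$ ($h{\left(Z \right)} = \left(1454 + Z\right) \left(150 + Z\right) = \left(150 + Z\right) \left(1454 + Z\right)$)
$4520 + \left(h{\left(\left(357 + 635\right) \left(-66 - 608\right) \right)} + 1502846\right) \left(-1274516 - 263429\right) = 4520 + \left(\left(218100 + \left(\left(357 + 635\right) \left(-66 - 608\right)\right)^{2} + 1604 \left(357 + 635\right) \left(-66 - 608\right)\right) + 1502846\right) \left(-1274516 - 263429\right) = 4520 + \left(\left(218100 + \left(992 \left(-674\right)\right)^{2} + 1604 \cdot 992 \left(-674\right)\right) + 1502846\right) \left(-1537945\right) = 4520 + \left(\left(218100 + \left(-668608\right)^{2} + 1604 \left(-668608\right)\right) + 1502846\right) \left(-1537945\right) = 4520 + \left(\left(218100 + 447036657664 - 1072447232\right) + 1502846\right) \left(-1537945\right) = 4520 + \left(445964428532 + 1502846\right) \left(-1537945\right) = 4520 + 445965931378 \left(-1537945\right) = 4520 - 685871074333138210 = -685871074333133690$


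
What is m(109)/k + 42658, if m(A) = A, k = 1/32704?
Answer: 3607394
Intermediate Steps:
k = 1/32704 ≈ 3.0577e-5
m(109)/k + 42658 = 109/(1/32704) + 42658 = 109*32704 + 42658 = 3564736 + 42658 = 3607394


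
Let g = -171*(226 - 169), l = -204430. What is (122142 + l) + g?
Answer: -92035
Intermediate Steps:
g = -9747 (g = -171*57 = -9747)
(122142 + l) + g = (122142 - 204430) - 9747 = -82288 - 9747 = -92035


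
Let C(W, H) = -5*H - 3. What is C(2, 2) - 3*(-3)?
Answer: -4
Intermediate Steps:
C(W, H) = -3 - 5*H
C(2, 2) - 3*(-3) = (-3 - 5*2) - 3*(-3) = (-3 - 10) + 9 = -13 + 9 = -4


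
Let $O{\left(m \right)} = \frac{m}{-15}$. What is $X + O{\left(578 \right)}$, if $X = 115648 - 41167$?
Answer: $\frac{1116637}{15} \approx 74443.0$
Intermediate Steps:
$X = 74481$
$O{\left(m \right)} = - \frac{m}{15}$ ($O{\left(m \right)} = m \left(- \frac{1}{15}\right) = - \frac{m}{15}$)
$X + O{\left(578 \right)} = 74481 - \frac{578}{15} = \frac{1116637}{15}$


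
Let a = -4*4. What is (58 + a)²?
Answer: 1764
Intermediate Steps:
a = -16
(58 + a)² = (58 - 16)² = 42² = 1764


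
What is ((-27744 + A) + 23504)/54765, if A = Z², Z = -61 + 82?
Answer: -3799/54765 ≈ -0.069369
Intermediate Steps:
Z = 21
A = 441 (A = 21² = 441)
((-27744 + A) + 23504)/54765 = ((-27744 + 441) + 23504)/54765 = (-27303 + 23504)*(1/54765) = -3799*1/54765 = -3799/54765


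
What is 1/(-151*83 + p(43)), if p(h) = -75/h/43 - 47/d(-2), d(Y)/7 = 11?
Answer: -142373/1784453487 ≈ -7.9785e-5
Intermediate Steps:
d(Y) = 77 (d(Y) = 7*11 = 77)
p(h) = -47/77 - 75/(43*h) (p(h) = -75/h/43 - 47/77 = -75/h*(1/43) - 47*1/77 = -75/(43*h) - 47/77 = -47/77 - 75/(43*h))
1/(-151*83 + p(43)) = 1/(-151*83 + (1/3311)*(-5775 - 2021*43)/43) = 1/(-12533 + (1/3311)*(1/43)*(-5775 - 86903)) = 1/(-12533 + (1/3311)*(1/43)*(-92678)) = 1/(-12533 - 92678/142373) = 1/(-1784453487/142373) = -142373/1784453487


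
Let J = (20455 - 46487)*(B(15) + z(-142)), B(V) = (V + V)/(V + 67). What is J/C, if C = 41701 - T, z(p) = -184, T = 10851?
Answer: 97997464/632425 ≈ 154.96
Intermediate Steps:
B(V) = 2*V/(67 + V) (B(V) = (2*V)/(67 + V) = 2*V/(67 + V))
C = 30850 (C = 41701 - 1*10851 = 41701 - 10851 = 30850)
J = 195994928/41 (J = (20455 - 46487)*(2*15/(67 + 15) - 184) = -26032*(2*15/82 - 184) = -26032*(2*15*(1/82) - 184) = -26032*(15/41 - 184) = -26032*(-7529/41) = 195994928/41 ≈ 4.7804e+6)
J/C = (195994928/41)/30850 = (195994928/41)*(1/30850) = 97997464/632425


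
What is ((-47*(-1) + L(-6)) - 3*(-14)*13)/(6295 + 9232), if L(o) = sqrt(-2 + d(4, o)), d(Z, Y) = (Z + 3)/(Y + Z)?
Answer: 593/15527 + I*sqrt(22)/31054 ≈ 0.038192 + 0.00015104*I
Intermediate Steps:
d(Z, Y) = (3 + Z)/(Y + Z)
L(o) = sqrt(-2 + 7/(4 + o)) (L(o) = sqrt(-2 + (3 + 4)/(o + 4)) = sqrt(-2 + 7/(4 + o)))
((-47*(-1) + L(-6)) - 3*(-14)*13)/(6295 + 9232) = ((-47*(-1) + sqrt((-1 - 2*(-6))/(4 - 6))) - 3*(-14)*13)/(6295 + 9232) = ((47 + sqrt((-1 + 12)/(-2))) + 42*13)/15527 = ((47 + sqrt(-1/2*11)) + 546)*(1/15527) = ((47 + sqrt(-11/2)) + 546)*(1/15527) = ((47 + I*sqrt(22)/2) + 546)*(1/15527) = (593 + I*sqrt(22)/2)*(1/15527) = 593/15527 + I*sqrt(22)/31054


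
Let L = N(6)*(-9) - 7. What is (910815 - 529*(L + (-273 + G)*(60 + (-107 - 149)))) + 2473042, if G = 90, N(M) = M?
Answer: -15558046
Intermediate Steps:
L = -61 (L = 6*(-9) - 7 = -54 - 7 = -61)
(910815 - 529*(L + (-273 + G)*(60 + (-107 - 149)))) + 2473042 = (910815 - 529*(-61 + (-273 + 90)*(60 + (-107 - 149)))) + 2473042 = (910815 - 529*(-61 - 183*(60 - 256))) + 2473042 = (910815 - 529*(-61 - 183*(-196))) + 2473042 = (910815 - 529*(-61 + 35868)) + 2473042 = (910815 - 529*35807) + 2473042 = (910815 - 18941903) + 2473042 = -18031088 + 2473042 = -15558046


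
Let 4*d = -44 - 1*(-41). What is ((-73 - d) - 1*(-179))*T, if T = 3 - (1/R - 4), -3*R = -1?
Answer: 427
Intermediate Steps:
R = ⅓ (R = -⅓*(-1) = ⅓ ≈ 0.33333)
d = -¾ (d = (-44 - 1*(-41))/4 = (-44 + 41)/4 = (¼)*(-3) = -¾ ≈ -0.75000)
T = 4 (T = 3 - (1/(⅓) - 4) = 3 - (3 - 4) = 3 - 1*(-1) = 3 + 1 = 4)
((-73 - d) - 1*(-179))*T = ((-73 - 1*(-¾)) - 1*(-179))*4 = ((-73 + ¾) + 179)*4 = (-289/4 + 179)*4 = (427/4)*4 = 427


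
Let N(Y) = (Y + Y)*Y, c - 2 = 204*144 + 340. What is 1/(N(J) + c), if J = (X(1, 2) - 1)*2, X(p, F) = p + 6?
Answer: 1/30006 ≈ 3.3327e-5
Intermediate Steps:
X(p, F) = 6 + p
c = 29718 (c = 2 + (204*144 + 340) = 2 + (29376 + 340) = 2 + 29716 = 29718)
J = 12 (J = ((6 + 1) - 1)*2 = (7 - 1)*2 = 6*2 = 12)
N(Y) = 2*Y² (N(Y) = (2*Y)*Y = 2*Y²)
1/(N(J) + c) = 1/(2*12² + 29718) = 1/(2*144 + 29718) = 1/(288 + 29718) = 1/30006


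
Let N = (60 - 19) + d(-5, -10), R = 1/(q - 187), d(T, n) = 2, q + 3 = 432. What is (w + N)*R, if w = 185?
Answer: 114/121 ≈ 0.94215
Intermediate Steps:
q = 429 (q = -3 + 432 = 429)
R = 1/242 (R = 1/(429 - 187) = 1/242 ≈ 0.0041322)
N = 43 (N = (60 - 19) + 2 = 41 + 2 = 43)
(w + N)*R = (185 + 43)*(1/242) = 228*(1/242) = 114/121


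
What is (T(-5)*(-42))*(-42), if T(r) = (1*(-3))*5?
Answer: -26460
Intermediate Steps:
T(r) = -15 (T(r) = -3*5 = -15)
(T(-5)*(-42))*(-42) = -15*(-42)*(-42) = 630*(-42) = -26460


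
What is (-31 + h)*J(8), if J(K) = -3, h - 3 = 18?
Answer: 30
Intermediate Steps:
h = 21 (h = 3 + 18 = 21)
(-31 + h)*J(8) = (-31 + 21)*(-3) = -10*(-3) = 30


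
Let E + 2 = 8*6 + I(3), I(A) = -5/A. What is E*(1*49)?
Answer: 6517/3 ≈ 2172.3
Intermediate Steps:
E = 133/3 (E = -2 + (8*6 - 5/3) = -2 + (48 - 5*⅓) = -2 + (48 - 5/3) = -2 + 139/3 = 133/3 ≈ 44.333)
E*(1*49) = 133*(1*49)/3 = (133/3)*49 = 6517/3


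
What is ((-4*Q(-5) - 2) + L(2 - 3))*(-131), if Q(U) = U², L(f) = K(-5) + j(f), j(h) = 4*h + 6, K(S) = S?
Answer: 13755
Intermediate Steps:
j(h) = 6 + 4*h
L(f) = 1 + 4*f (L(f) = -5 + (6 + 4*f) = 1 + 4*f)
((-4*Q(-5) - 2) + L(2 - 3))*(-131) = ((-4*(-5)² - 2) + (1 + 4*(2 - 3)))*(-131) = ((-4*25 - 2) + (1 + 4*(-1)))*(-131) = ((-100 - 2) + (1 - 4))*(-131) = (-102 - 3)*(-131) = -105*(-131) = 13755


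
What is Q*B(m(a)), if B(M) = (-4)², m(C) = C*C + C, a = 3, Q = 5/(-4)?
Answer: -20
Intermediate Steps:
Q = -5/4 (Q = 5*(-¼) = -5/4 ≈ -1.2500)
m(C) = C + C² (m(C) = C² + C = C + C²)
B(M) = 16
Q*B(m(a)) = -5/4*16 = -20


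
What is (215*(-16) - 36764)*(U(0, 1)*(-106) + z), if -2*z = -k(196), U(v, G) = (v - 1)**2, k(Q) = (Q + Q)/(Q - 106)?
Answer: 187833088/45 ≈ 4.1741e+6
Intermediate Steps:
k(Q) = 2*Q/(-106 + Q) (k(Q) = (2*Q)/(-106 + Q) = 2*Q/(-106 + Q))
U(v, G) = (-1 + v)**2
z = 98/45 (z = -(-1)*2*196/(-106 + 196)/2 = -(-1)*2*196/90/2 = -(-1)*2*196*(1/90)/2 = -(-1)*196/(2*45) = -1/2*(-196/45) = 98/45 ≈ 2.1778)
(215*(-16) - 36764)*(U(0, 1)*(-106) + z) = (215*(-16) - 36764)*((-1 + 0)**2*(-106) + 98/45) = (-3440 - 36764)*((-1)**2*(-106) + 98/45) = -40204*(1*(-106) + 98/45) = -40204*(-106 + 98/45) = -40204*(-4672/45) = 187833088/45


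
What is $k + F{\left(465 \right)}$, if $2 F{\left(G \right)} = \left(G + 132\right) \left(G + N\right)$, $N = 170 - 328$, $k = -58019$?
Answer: $\frac{67241}{2} \approx 33621.0$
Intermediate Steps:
$N = -158$
$F{\left(G \right)} = \frac{\left(-158 + G\right) \left(132 + G\right)}{2}$ ($F{\left(G \right)} = \frac{\left(G + 132\right) \left(G - 158\right)}{2} = \frac{\left(132 + G\right) \left(-158 + G\right)}{2} = \frac{\left(-158 + G\right) \left(132 + G\right)}{2}$)
$k + F{\left(465 \right)} = -58019 - \left(16473 - \frac{216225}{2}\right) = -58019 - - \frac{183279}{2} = -58019 + \frac{183279}{2} = \frac{67241}{2}$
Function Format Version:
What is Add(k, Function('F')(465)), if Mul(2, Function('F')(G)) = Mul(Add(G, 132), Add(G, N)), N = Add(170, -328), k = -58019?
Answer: Rational(67241, 2) ≈ 33621.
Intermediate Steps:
N = -158
Function('F')(G) = Mul(Rational(1, 2), Add(-158, G), Add(132, G)) (Function('F')(G) = Mul(Rational(1, 2), Mul(Add(G, 132), Add(G, -158))) = Mul(Rational(1, 2), Mul(Add(132, G), Add(-158, G))) = Mul(Rational(1, 2), Mul(Add(-158, G), Add(132, G))) = Mul(Rational(1, 2), Add(-158, G), Add(132, G)))
Add(k, Function('F')(465)) = Add(-58019, Add(-10428, Mul(Rational(1, 2), Pow(465, 2)), Mul(-13, 465))) = Add(-58019, Add(-10428, Mul(Rational(1, 2), 216225), -6045)) = Add(-58019, Add(-10428, Rational(216225, 2), -6045)) = Add(-58019, Rational(183279, 2)) = Rational(67241, 2)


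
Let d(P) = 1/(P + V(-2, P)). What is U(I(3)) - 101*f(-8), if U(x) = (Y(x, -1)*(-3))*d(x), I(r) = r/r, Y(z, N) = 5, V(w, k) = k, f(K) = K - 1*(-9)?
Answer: -217/2 ≈ -108.50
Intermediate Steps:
f(K) = 9 + K (f(K) = K + 9 = 9 + K)
I(r) = 1
d(P) = 1/(2*P) (d(P) = 1/(P + P) = 1/(2*P))
U(x) = -15/(2*x) (U(x) = (5*(-3))*(1/(2*x)) = -15/(2*x))
U(I(3)) - 101*f(-8) = -15/2/1 - 101*(9 - 8) = -15/2*1 - 101*1 = -15/2 - 101 = -217/2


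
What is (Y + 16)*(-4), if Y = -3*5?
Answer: -4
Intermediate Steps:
Y = -15
(Y + 16)*(-4) = (-15 + 16)*(-4) = 1*(-4) = -4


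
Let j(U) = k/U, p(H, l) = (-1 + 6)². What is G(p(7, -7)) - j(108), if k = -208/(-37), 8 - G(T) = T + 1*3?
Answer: -20032/999 ≈ -20.052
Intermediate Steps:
p(H, l) = 25 (p(H, l) = 5² = 25)
G(T) = 5 - T (G(T) = 8 - (T + 1*3) = 8 - (T + 3) = 8 - (3 + T) = 8 + (-3 - T) = 5 - T)
k = 208/37 (k = -208*(-1/37) = 208/37 ≈ 5.6216)
j(U) = 208/(37*U)
G(p(7, -7)) - j(108) = (5 - 1*25) - 208/(37*108) = (5 - 25) - 208/(37*108) = -20 - 1*52/999 = -20 - 52/999 = -20032/999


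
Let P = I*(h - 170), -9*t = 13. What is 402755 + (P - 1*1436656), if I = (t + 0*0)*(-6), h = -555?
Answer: -3120553/3 ≈ -1.0402e+6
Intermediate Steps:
t = -13/9 (t = -⅑*13 = -13/9 ≈ -1.4444)
I = 26/3 (I = (-13/9 + 0*0)*(-6) = (-13/9 + 0)*(-6) = -13/9*(-6) = 26/3 ≈ 8.6667)
P = -18850/3 (P = 26*(-555 - 170)/3 = (26/3)*(-725) = -18850/3 ≈ -6283.3)
402755 + (P - 1*1436656) = 402755 + (-18850/3 - 1*1436656) = 402755 + (-18850/3 - 1436656) = 402755 - 4328818/3 = -3120553/3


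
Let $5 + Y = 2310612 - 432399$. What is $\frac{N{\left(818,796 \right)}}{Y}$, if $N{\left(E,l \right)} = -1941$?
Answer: $- \frac{1941}{1878208} \approx -0.0010334$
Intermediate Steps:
$Y = 1878208$ ($Y = -5 + \left(2310612 - 432399\right) = -5 + 1878213 = 1878208$)
$\frac{N{\left(818,796 \right)}}{Y} = - \frac{1941}{1878208}$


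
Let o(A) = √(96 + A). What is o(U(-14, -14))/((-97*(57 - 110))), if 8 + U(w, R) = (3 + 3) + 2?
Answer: 4*√6/5141 ≈ 0.0019058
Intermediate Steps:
U(w, R) = 0 (U(w, R) = -8 + ((3 + 3) + 2) = -8 + (6 + 2) = -8 + 8 = 0)
o(U(-14, -14))/((-97*(57 - 110))) = √(96 + 0)/((-97*(57 - 110))) = √96/((-97*(-53))) = (4*√6)/5141 = (4*√6)*(1/5141) = 4*√6/5141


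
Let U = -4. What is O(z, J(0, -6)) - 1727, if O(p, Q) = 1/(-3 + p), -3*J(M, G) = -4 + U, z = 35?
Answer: -55263/32 ≈ -1727.0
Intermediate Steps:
J(M, G) = 8/3 (J(M, G) = -(-4 - 4)/3 = -⅓*(-8) = 8/3)
O(z, J(0, -6)) - 1727 = 1/(-3 + 35) - 1727 = 1/32 - 1727 = -55263/32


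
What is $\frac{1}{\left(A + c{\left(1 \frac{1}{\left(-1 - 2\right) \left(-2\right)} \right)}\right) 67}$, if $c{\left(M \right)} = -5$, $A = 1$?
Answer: $- \frac{1}{268} \approx -0.0037313$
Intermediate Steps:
$\frac{1}{\left(A + c{\left(1 \frac{1}{\left(-1 - 2\right) \left(-2\right)} \right)}\right) 67} = \frac{1}{\left(1 - 5\right) 67} = \frac{1}{\left(-4\right) 67} = \frac{1}{-268} = - \frac{1}{268}$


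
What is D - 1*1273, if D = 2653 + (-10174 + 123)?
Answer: -8671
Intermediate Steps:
D = -7398 (D = 2653 - 10051 = -7398)
D - 1*1273 = -7398 - 1*1273 = -7398 - 1273 = -8671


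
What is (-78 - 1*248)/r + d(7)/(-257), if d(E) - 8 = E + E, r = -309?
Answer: 76984/79413 ≈ 0.96941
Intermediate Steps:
d(E) = 8 + 2*E (d(E) = 8 + (E + E) = 8 + 2*E)
(-78 - 1*248)/r + d(7)/(-257) = (-78 - 1*248)/(-309) + (8 + 2*7)/(-257) = (-78 - 248)*(-1/309) + (8 + 14)*(-1/257) = -326*(-1/309) + 22*(-1/257) = 326/309 - 22/257 = 76984/79413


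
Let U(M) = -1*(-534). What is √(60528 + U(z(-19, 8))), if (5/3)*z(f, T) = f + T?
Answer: √61062 ≈ 247.11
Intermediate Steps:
z(f, T) = 3*T/5 + 3*f/5 (z(f, T) = 3*(f + T)/5 = 3*(T + f)/5 = 3*T/5 + 3*f/5)
U(M) = 534
√(60528 + U(z(-19, 8))) = √(60528 + 534) = √61062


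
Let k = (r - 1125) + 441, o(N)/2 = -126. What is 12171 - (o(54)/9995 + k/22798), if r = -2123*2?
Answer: 1386706114078/113933005 ≈ 12171.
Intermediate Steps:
o(N) = -252 (o(N) = 2*(-126) = -252)
r = -4246
k = -4930 (k = (-4246 - 1125) + 441 = -5371 + 441 = -4930)
12171 - (o(54)/9995 + k/22798) = 12171 - (-252/9995 - 4930/22798) = 12171 - (-252*1/9995 - 4930*1/22798) = 12171 - (-252/9995 - 2465/11399) = 12171 - 1*(-27510223/113933005) = 12171 + 27510223/113933005 = 1386706114078/113933005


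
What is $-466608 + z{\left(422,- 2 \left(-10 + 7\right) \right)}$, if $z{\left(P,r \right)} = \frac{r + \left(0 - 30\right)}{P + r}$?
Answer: $- \frac{49927062}{107} \approx -4.6661 \cdot 10^{5}$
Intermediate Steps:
$z{\left(P,r \right)} = \frac{-30 + r}{P + r}$ ($z{\left(P,r \right)} = \frac{r + \left(0 - 30\right)}{P + r} = \frac{r - 30}{P + r} = \frac{-30 + r}{P + r}$)
$-466608 + z{\left(422,- 2 \left(-10 + 7\right) \right)} = -466608 + \frac{-30 - 2 \left(-10 + 7\right)}{422 - 2 \left(-10 + 7\right)} = -466608 + \frac{-30 - -6}{422 - -6} = -466608 + \frac{-30 + 6}{422 + 6} = -466608 + \frac{1}{428} \left(-24\right) = -466608 - \frac{6}{107} = - \frac{49927062}{107}$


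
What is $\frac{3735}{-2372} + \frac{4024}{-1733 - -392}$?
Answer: $- \frac{14553563}{3180852} \approx -4.5754$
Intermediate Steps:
$\frac{3735}{-2372} + \frac{4024}{-1733 - -392} = 3735 \left(- \frac{1}{2372}\right) + \frac{4024}{-1733 + 392} = - \frac{3735}{2372} + \frac{4024}{-1341} = - \frac{3735}{2372} + 4024 \left(- \frac{1}{1341}\right) = - \frac{3735}{2372} - \frac{4024}{1341} = - \frac{14553563}{3180852}$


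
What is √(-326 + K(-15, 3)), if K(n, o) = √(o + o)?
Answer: √(-326 + √6) ≈ 17.988*I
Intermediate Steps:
K(n, o) = √2*√o (K(n, o) = √(2*o) = √2*√o)
√(-326 + K(-15, 3)) = √(-326 + √2*√3) = √(-326 + √6)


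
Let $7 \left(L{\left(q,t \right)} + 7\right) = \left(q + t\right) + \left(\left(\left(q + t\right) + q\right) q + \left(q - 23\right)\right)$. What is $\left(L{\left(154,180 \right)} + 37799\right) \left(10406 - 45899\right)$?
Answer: $- \frac{12073334373}{7} \approx -1.7248 \cdot 10^{9}$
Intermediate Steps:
$L{\left(q,t \right)} = - \frac{72}{7} + \frac{t}{7} + \frac{2 q}{7} + \frac{q \left(t + 2 q\right)}{7}$ ($L{\left(q,t \right)} = -7 + \frac{\left(q + t\right) + \left(\left(\left(q + t\right) + q\right) q + \left(q - 23\right)\right)}{7} = -7 + \frac{\left(q + t\right) + \left(\left(t + 2 q\right) q + \left(-23 + q\right)\right)}{7} = -7 + \frac{\left(q + t\right) + \left(q \left(t + 2 q\right) + \left(-23 + q\right)\right)}{7} = -7 + \frac{\left(q + t\right) + \left(-23 + q + q \left(t + 2 q\right)\right)}{7} = -7 + \frac{-23 + t + 2 q + q \left(t + 2 q\right)}{7} = -7 + \left(- \frac{23}{7} + \frac{t}{7} + \frac{2 q}{7} + \frac{q \left(t + 2 q\right)}{7}\right) = - \frac{72}{7} + \frac{t}{7} + \frac{2 q}{7} + \frac{q \left(t + 2 q\right)}{7}$)
$\left(L{\left(154,180 \right)} + 37799\right) \left(10406 - 45899\right) = \left(\left(- \frac{72}{7} + \frac{1}{7} \cdot 180 + \frac{2}{7} \cdot 154 + \frac{2 \cdot 154^{2}}{7} + \frac{1}{7} \cdot 154 \cdot 180\right) + 37799\right) \left(10406 - 45899\right) = \left(\left(- \frac{72}{7} + \frac{180}{7} + 44 + \frac{2}{7} \cdot 23716 + 3960\right) + 37799\right) \left(-35493\right) = \left(\left(- \frac{72}{7} + \frac{180}{7} + 44 + 6776 + 3960\right) + 37799\right) \left(-35493\right) = \left(\frac{75568}{7} + 37799\right) \left(-35493\right) = \frac{340161}{7} \left(-35493\right) = - \frac{12073334373}{7}$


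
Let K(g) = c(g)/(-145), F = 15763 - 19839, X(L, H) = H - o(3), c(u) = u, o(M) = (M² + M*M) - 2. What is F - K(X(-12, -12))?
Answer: -591048/145 ≈ -4076.2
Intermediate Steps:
o(M) = -2 + 2*M² (o(M) = (M² + M²) - 2 = 2*M² - 2 = -2 + 2*M²)
X(L, H) = -16 + H (X(L, H) = H - (-2 + 2*3²) = H - (-2 + 2*9) = H - (-2 + 18) = H - 1*16 = H - 16 = -16 + H)
F = -4076
K(g) = -g/145 (K(g) = g/(-145) = g*(-1/145) = -g/145)
F - K(X(-12, -12)) = -4076 - (-1)*(-16 - 12)/145 = -4076 - (-1)*(-28)/145 = -4076 - 1*28/145 = -4076 - 28/145 = -591048/145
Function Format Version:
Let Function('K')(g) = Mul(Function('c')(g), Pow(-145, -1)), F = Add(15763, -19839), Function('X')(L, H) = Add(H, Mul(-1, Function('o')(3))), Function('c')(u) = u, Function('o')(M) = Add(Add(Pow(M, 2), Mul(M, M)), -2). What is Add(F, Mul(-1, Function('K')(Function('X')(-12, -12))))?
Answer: Rational(-591048, 145) ≈ -4076.2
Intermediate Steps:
Function('o')(M) = Add(-2, Mul(2, Pow(M, 2))) (Function('o')(M) = Add(Add(Pow(M, 2), Pow(M, 2)), -2) = Add(Mul(2, Pow(M, 2)), -2) = Add(-2, Mul(2, Pow(M, 2))))
Function('X')(L, H) = Add(-16, H) (Function('X')(L, H) = Add(H, Mul(-1, Add(-2, Mul(2, Pow(3, 2))))) = Add(H, Mul(-1, Add(-2, Mul(2, 9)))) = Add(H, Mul(-1, Add(-2, 18))) = Add(H, Mul(-1, 16)) = Add(H, -16) = Add(-16, H))
F = -4076
Function('K')(g) = Mul(Rational(-1, 145), g) (Function('K')(g) = Mul(g, Pow(-145, -1)) = Mul(g, Rational(-1, 145)) = Mul(Rational(-1, 145), g))
Add(F, Mul(-1, Function('K')(Function('X')(-12, -12)))) = Add(-4076, Mul(-1, Mul(Rational(-1, 145), Add(-16, -12)))) = Add(-4076, Mul(-1, Mul(Rational(-1, 145), -28))) = Add(-4076, Mul(-1, Rational(28, 145))) = Add(-4076, Rational(-28, 145)) = Rational(-591048, 145)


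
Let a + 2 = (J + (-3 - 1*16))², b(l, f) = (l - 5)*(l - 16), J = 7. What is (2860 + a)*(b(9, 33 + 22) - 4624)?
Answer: -13965304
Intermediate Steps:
b(l, f) = (-16 + l)*(-5 + l) (b(l, f) = (-5 + l)*(-16 + l) = (-16 + l)*(-5 + l))
a = 142 (a = -2 + (7 + (-3 - 1*16))² = -2 + (7 + (-3 - 16))² = -2 + (7 - 19)² = -2 + (-12)² = -2 + 144 = 142)
(2860 + a)*(b(9, 33 + 22) - 4624) = (2860 + 142)*((80 + 9² - 21*9) - 4624) = 3002*((80 + 81 - 189) - 4624) = 3002*(-28 - 4624) = 3002*(-4652) = -13965304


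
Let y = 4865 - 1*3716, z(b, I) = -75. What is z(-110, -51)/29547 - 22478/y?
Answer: -73804849/3772167 ≈ -19.566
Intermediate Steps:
y = 1149 (y = 4865 - 3716 = 1149)
z(-110, -51)/29547 - 22478/y = -75/29547 - 22478/1149 = -75*1/29547 - 22478*1/1149 = -25/9849 - 22478/1149 = -73804849/3772167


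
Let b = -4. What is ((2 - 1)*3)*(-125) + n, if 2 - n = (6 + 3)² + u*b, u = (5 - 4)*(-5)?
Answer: -474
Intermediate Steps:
u = -5 (u = 1*(-5) = -5)
n = -99 (n = 2 - ((6 + 3)² - 5*(-4)) = 2 - (9² + 20) = 2 - (81 + 20) = 2 - 1*101 = 2 - 101 = -99)
((2 - 1)*3)*(-125) + n = ((2 - 1)*3)*(-125) - 99 = (1*3)*(-125) - 99 = 3*(-125) - 99 = -375 - 99 = -474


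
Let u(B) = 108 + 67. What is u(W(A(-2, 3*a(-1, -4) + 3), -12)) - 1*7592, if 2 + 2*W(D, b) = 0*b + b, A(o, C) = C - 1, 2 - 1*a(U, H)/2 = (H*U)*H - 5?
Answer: -7417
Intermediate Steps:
a(U, H) = 14 - 2*U*H² (a(U, H) = 4 - 2*((H*U)*H - 5) = 4 - 2*(U*H² - 5) = 4 - 2*(-5 + U*H²) = 4 + (10 - 2*U*H²) = 14 - 2*U*H²)
A(o, C) = -1 + C
W(D, b) = -1 + b/2 (W(D, b) = -1 + (0*b + b)/2 = -1 + (0 + b)/2 = -1 + b/2)
u(B) = 175
u(W(A(-2, 3*a(-1, -4) + 3), -12)) - 1*7592 = 175 - 1*7592 = 175 - 7592 = -7417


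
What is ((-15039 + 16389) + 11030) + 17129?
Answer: 29509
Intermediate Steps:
((-15039 + 16389) + 11030) + 17129 = (1350 + 11030) + 17129 = 12380 + 17129 = 29509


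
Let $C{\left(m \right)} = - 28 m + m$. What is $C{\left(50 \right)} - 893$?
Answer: $-2243$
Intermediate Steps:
$C{\left(m \right)} = - 27 m$
$C{\left(50 \right)} - 893 = \left(-27\right) 50 - 893 = -1350 - 893 = -2243$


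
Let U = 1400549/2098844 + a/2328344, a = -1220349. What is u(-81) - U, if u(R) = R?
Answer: -99133233816379/1221707708584 ≈ -81.143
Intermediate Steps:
U = 174909421075/1221707708584 (U = 1400549/2098844 - 1220349/2328344 = 174909421075/1221707708584 ≈ 0.14317)
u(-81) - U = -81 - 1*174909421075/1221707708584 = -81 - 174909421075/1221707708584 = -99133233816379/1221707708584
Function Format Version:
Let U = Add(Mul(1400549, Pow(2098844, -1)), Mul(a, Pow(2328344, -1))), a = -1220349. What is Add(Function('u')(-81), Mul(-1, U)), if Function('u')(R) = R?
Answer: Rational(-99133233816379, 1221707708584) ≈ -81.143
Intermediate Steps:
U = Rational(174909421075, 1221707708584) (U = Add(Mul(1400549, Pow(2098844, -1)), Mul(-1220349, Pow(2328344, -1))) = Add(Mul(1400549, Rational(1, 2098844)), Mul(-1220349, Rational(1, 2328344))) = Add(Rational(1400549, 2098844), Rational(-1220349, 2328344)) = Rational(174909421075, 1221707708584) ≈ 0.14317)
Add(Function('u')(-81), Mul(-1, U)) = Add(-81, Mul(-1, Rational(174909421075, 1221707708584))) = Add(-81, Rational(-174909421075, 1221707708584)) = Rational(-99133233816379, 1221707708584)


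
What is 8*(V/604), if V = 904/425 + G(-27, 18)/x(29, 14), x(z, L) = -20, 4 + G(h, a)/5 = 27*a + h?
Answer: -189759/128350 ≈ -1.4784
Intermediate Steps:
G(h, a) = -20 + 5*h + 135*a (G(h, a) = -20 + 5*(27*a + h) = -20 + 5*(h + 27*a) = -20 + (5*h + 135*a) = -20 + 5*h + 135*a)
V = -189759/1700 (V = 904/425 + (-20 + 5*(-27) + 135*18)/(-20) = 904*(1/425) + (-20 - 135 + 2430)*(-1/20) = 904/425 + 2275*(-1/20) = 904/425 - 455/4 = -189759/1700 ≈ -111.62)
8*(V/604) = 8*(-189759/1700/604) = 8*(-189759/1700*1/604) = 8*(-189759/1026800) = -189759/128350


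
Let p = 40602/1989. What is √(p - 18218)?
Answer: 50*I*√3199638/663 ≈ 134.9*I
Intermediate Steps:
p = 13534/663 (p = 40602*(1/1989) = 13534/663 ≈ 20.413)
√(p - 18218) = √(13534/663 - 18218) = √(-12065000/663) = 50*I*√3199638/663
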